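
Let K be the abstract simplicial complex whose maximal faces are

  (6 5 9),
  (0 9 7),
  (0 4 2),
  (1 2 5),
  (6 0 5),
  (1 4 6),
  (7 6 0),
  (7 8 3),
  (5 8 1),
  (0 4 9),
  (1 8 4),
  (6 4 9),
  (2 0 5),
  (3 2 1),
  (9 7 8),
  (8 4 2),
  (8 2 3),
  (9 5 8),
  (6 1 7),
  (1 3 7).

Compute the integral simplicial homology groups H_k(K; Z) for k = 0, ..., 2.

H_0 ≅ Z,  H_1 ≅ Z × Z/2,  H_2 = 0.

Fix the vertex order 0 < 1 < 2 < 3 < 4 < 5 < 6 < 7 < 8 < 9 and write every simplex with vertices in increasing order. Then dim K = 2 and the simplices of K are:

  0-simplices (10): [0], [1], [2], [3], [4], [5], [6], [7], [8], [9]
  1-simplices (30): (30 of them)
  2-simplices (20): (20 of them)

so the chain groups are C_0 ≅ Z^10, C_1 ≅ Z^30, C_2 ≅ Z^20.

∂_1: C_1 → C_0 sends each edge [p,q] (with p < q) to q − p. For instance
  ∂[2,4] = [4] − [2].
The resulting 10×30 matrix has rank 9, and its Smith normal form has invariant factors (1,1,1,1,1,1,1,1,1).

Boundary ∂_2: C_2 → C_1 acts by ∂[p,q,r] = [q,r] − [p,r] + [p,q]. For instance
  ∂[5,8,9] = [8,9] − [5,9] + [5,8],
  ∂[7,8,9] = [8,9] − [7,9] + [7,8].
The resulting 30×20 matrix has rank 20, and its Smith normal form has invariant factors (1,1,1,1,1,1,1,1,1,1,1,1,1,1,1,1,1,1,1,2).

From H_k ≅ ker(∂_k) / im(∂_{k+1}) we obtain:

  H_0: rank C_0 − rank ∂_1 = 10 − 9 = 1, and the invariant factors of ∂_1 are all 1, so H_0 ≅ Z.
  H_1: rank ker ∂_1 − rank ∂_2 = (30 − 9) − 20 = 1, and ∂_2 has invariant factor 2 > 1, so H_1 ≅ Z × Z/2.
  H_2: rank ker ∂_2 − rank ∂_3 = (20 − 20) − 0 = 0, and there is no ∂_3, so H_2 ≅ 0.

(K is a triangulation of the Klein bottle.)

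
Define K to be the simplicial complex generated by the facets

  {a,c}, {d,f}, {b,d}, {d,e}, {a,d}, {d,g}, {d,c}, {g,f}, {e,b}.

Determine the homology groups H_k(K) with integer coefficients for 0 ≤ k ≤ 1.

Order the vertices as a < b < c < d < e < f < g. Listing each simplex with vertices in this order, K has dimension 1 with simplices:

  0-simplices (7): a, b, c, d, e, f, g
  1-simplices (9): ac, ad, bd, be, cd, de, df, dg, fg

Hence C_0 ≅ Z^7, C_1 ≅ Z^9.

Boundary ∂_1: C_1 → C_0 is given by ∂[p,q] = [q] − [p].
As a 7×9 matrix over Z this has rank 6, with invariant factors (1,1,1,1,1,1).

Now H_k = ker ∂_k / im ∂_{k+1}, so:

  H_0: rank C_0 − rank ∂_1 = 7 − 6 = 1, and the invariant factors of ∂_1 are all 1, so H_0 = Z.
  H_1: rank ker ∂_1 − rank ∂_2 = (9 − 6) − 0 = 3, and there is no ∂_2, so H_1 = Z^3.

(K is a triangulation of a wedge of 3 circles.)

H_0 ≅ Z,  H_1 ≅ Z^3.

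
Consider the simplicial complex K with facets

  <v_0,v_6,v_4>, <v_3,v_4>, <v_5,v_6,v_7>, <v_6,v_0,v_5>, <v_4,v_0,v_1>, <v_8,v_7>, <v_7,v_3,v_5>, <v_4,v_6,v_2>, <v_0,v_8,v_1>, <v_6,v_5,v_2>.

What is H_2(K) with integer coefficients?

H_2 = 0.

We work with the vertex ordering v_0 < v_1 < v_2 < v_3 < v_4 < v_5 < v_6 < v_7 < v_8. The simplices of K, each written with vertices in increasing order, are:

  0-simplices (9): [v_0], [v_1], [v_2], [v_3], [v_4], [v_5], [v_6], [v_7], [v_8]
  1-simplices (18): (18 of them)
  2-simplices (8): [v_0,v_1,v_4], [v_0,v_1,v_8], [v_0,v_4,v_6], [v_0,v_5,v_6], [v_2,v_4,v_6], [v_2,v_5,v_6], [v_3,v_5,v_7], [v_5,v_6,v_7]

Hence C_0 ≅ Z^9, C_1 ≅ Z^18, C_2 ≅ Z^8.

∂_1: C_1 → C_0 maps an edge to its endpoints' difference, ∂[p,q] = q − p. For instance
  ∂[v_5,v_7] = [v_7] − [v_5].
The 9×18 boundary matrix has rank 8 and Smith normal form diag(1,1,1,1,1,1,1,1).

∂_2: C_2 → C_1 maps a triangle to the signed sum of its edges. For instance
  ∂[v_2,v_4,v_6] = [v_4,v_6] − [v_2,v_6] + [v_2,v_4],
  ∂[v_2,v_5,v_6] = [v_5,v_6] − [v_2,v_6] + [v_2,v_5].
As a 18×8 matrix over Z this has rank 8, with invariant factors (1,1,1,1,1,1,1,1).

Reading off H_k = ker ∂_k / im ∂_{k+1}:

  H_2: rank ker ∂_2 − rank ∂_3 = (8 − 8) − 0 = 0, and there is no ∂_3, so H_2 ≅ 0.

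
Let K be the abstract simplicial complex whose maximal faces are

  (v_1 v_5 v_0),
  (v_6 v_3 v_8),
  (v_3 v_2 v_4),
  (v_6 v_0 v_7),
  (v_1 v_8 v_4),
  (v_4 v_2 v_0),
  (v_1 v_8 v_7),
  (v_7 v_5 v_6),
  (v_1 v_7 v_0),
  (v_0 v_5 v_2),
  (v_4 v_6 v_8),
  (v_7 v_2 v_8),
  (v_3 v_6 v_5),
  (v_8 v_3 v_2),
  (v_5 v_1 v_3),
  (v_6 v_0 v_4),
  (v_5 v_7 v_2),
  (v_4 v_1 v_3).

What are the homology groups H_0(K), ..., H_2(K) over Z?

H_0 = Z,  H_1 = Z × Z/2,  H_2 = 0.

Take the total order v_0 < v_1 < v_2 < v_3 < v_4 < v_5 < v_6 < v_7 < v_8 on the vertex set. Then K (dimension 2) consists of the simplices:

  0-simplices (9): [v_0], [v_1], [v_2], [v_3], [v_4], [v_5], [v_6], [v_7], [v_8]
  1-simplices (27): (27 of them)
  2-simplices (18): (18 of them)

Hence C_0 ≅ Z^9, C_1 ≅ Z^27, C_2 ≅ Z^18.

∂_1: C_1 → C_0 sends each edge [p,q] (with p < q) to q − p. For instance
  ∂[v_3,v_6] = [v_6] − [v_3].
The resulting 9×27 matrix has rank 8, and its Smith normal form has invariant factors (1,1,1,1,1,1,1,1).

∂_2: C_2 → C_1 sends each 2-simplex [p,q,r] to [q,r] − [p,r] + [p,q]. For instance
  ∂[v_0,v_4,v_6] = [v_4,v_6] − [v_0,v_6] + [v_0,v_4],
  ∂[v_2,v_5,v_7] = [v_5,v_7] − [v_2,v_7] + [v_2,v_5].
The 27×18 boundary matrix has rank 18 and Smith normal form diag(1,1,1,1,1,1,1,1,1,1,1,1,1,1,1,1,1,2).

Reading off H_k = ker ∂_k / im ∂_{k+1}:

  H_0: rank C_0 − rank ∂_1 = 9 − 8 = 1, and the invariant factors of ∂_1 are all 1, so H_0 = Z.
  H_1: rank ker ∂_1 − rank ∂_2 = (27 − 8) − 18 = 1, and ∂_2 has invariant factor 2 > 1, so H_1 = Z × Z/2.
  H_2: rank ker ∂_2 − rank ∂_3 = (18 − 18) − 0 = 0, and there is no ∂_3, so H_2 = 0.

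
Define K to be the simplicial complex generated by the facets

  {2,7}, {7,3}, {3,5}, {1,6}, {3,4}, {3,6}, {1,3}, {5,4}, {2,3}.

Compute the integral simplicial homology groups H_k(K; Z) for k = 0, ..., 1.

H_0 = Z,  H_1 = Z^3.

Order the vertices as 1 < 2 < 3 < 4 < 5 < 6 < 7. Listing each simplex with vertices in this order, K has dimension 1 with simplices:

  0-simplices (7): [1], [2], [3], [4], [5], [6], [7]
  1-simplices (9): [1,3], [1,6], [2,3], [2,7], [3,4], [3,5], [3,6], [3,7], [4,5]

so the chain groups are C_0 ≅ Z^7, C_1 ≅ Z^9.

The boundary map ∂_1: C_1 → C_0 is given by ∂[p,q] = [q] − [p].
The resulting 7×9 matrix has rank 6, and its Smith normal form has invariant factors (1,1,1,1,1,1).

Computing H_k = (kernel of ∂_k) / (image of ∂_{k+1}):

  H_0: rank C_0 − rank ∂_1 = 7 − 6 = 1, and the invariant factors of ∂_1 are all 1, so H_0 ≅ Z.
  H_1: rank ker ∂_1 − rank ∂_2 = (9 − 6) − 0 = 3, and there is no ∂_2, so H_1 ≅ Z^3.

As a check, the Euler characteristic is 7 − 9 = -2, which agrees with 1 − 3 = -2.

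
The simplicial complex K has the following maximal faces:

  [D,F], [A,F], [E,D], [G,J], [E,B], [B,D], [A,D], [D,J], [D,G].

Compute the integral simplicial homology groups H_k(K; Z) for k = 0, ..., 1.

Take the total order A < B < D < E < F < G < J on the vertex set. Then K (dimension 1) consists of the simplices:

  0-simplices (7): A, B, D, E, F, G, J
  1-simplices (9): AD, AF, BD, BE, DE, DF, DG, DJ, GJ

so the chain groups are C_0 ≅ Z^7, C_1 ≅ Z^9.

∂_1: C_1 → C_0 sends each edge [p,q] (with p < q) to q − p. For instance
  ∂AF = F − A.
The 7×9 boundary matrix has rank 6 and Smith normal form diag(1,1,1,1,1,1).

Reading off H_k = ker ∂_k / im ∂_{k+1}:

  H_0: rank C_0 − rank ∂_1 = 7 − 6 = 1, and the invariant factors of ∂_1 are all 1, so H_0 ≅ Z.
  H_1: rank ker ∂_1 − rank ∂_2 = (9 − 6) − 0 = 3, and there is no ∂_2, so H_1 ≅ Z^3.

H_0 ≅ Z,  H_1 ≅ Z^3.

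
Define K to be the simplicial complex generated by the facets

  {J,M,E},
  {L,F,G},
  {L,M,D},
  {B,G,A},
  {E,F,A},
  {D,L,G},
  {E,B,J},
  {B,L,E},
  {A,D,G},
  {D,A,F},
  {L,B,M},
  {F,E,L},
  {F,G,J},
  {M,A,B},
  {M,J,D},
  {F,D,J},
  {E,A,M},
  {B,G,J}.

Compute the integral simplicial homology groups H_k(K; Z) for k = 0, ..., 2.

Fix the vertex order A < B < D < E < F < G < J < L < M and write every simplex with vertices in increasing order. Then dim K = 2 and the simplices of K are:

  0-simplices (9): A, B, D, E, F, G, J, L, M
  1-simplices (27): AB, AD, AE, AF, AG, AM, BE, BG, BJ, BL, BM, DF, DG, DJ, DL, DM, EF, EJ, EL, EM, FG, FJ, FL, GJ, GL, JM, LM
  2-simplices (18): ABG, ABM, ADF, ADG, AEF, AEM, BEJ, BEL, BGJ, BLM, DFJ, DGL, DJM, DLM, EFL, EJM, FGJ, FGL

so the chain groups are C_0 ≅ Z^9, C_1 ≅ Z^27, C_2 ≅ Z^18.

∂_1: C_1 → C_0 is given by ∂[p,q] = [q] − [p]. For instance
  ∂FJ = J − F.
This gives a 9×27 integer matrix of rank 8; reducing to Smith normal form yields diagonal entries (1,1,1,1,1,1,1,1).

Boundary ∂_2: C_2 → C_1 maps a triangle to the signed sum of its edges. For instance
  ∂EJM = JM − EM + EJ,
  ∂BGJ = GJ − BJ + BG.
This gives a 27×18 integer matrix of rank 18; reducing to Smith normal form yields diagonal entries (1,1,1,1,1,1,1,1,1,1,1,1,1,1,1,1,1,2).

Computing H_k = (kernel of ∂_k) / (image of ∂_{k+1}):

  H_0: rank C_0 − rank ∂_1 = 9 − 8 = 1, and the invariant factors of ∂_1 are all 1, so H_0 ≅ Z.
  H_1: rank ker ∂_1 − rank ∂_2 = (27 − 8) − 18 = 1, and ∂_2 has invariant factor 2 > 1, so H_1 ≅ Z × Z/2.
  H_2: rank ker ∂_2 − rank ∂_3 = (18 − 18) − 0 = 0, and there is no ∂_3, so H_2 ≅ 0.

H_0 ≅ Z,  H_1 ≅ Z × Z/2,  H_2 = 0.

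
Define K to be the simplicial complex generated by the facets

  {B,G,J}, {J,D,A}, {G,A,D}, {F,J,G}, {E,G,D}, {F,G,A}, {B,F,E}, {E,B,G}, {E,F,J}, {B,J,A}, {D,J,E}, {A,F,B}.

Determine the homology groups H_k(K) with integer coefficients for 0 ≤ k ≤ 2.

Order the vertices as A < B < D < E < F < G < J. Listing each simplex with vertices in this order, K has dimension 2 with simplices:

  0-simplices (7): A, B, D, E, F, G, J
  1-simplices (18): AB, AD, AF, AG, AJ, BE, BF, BG, BJ, DE, DG, DJ, EF, EG, EJ, FG, FJ, GJ
  2-simplices (12): ABF, ABJ, ADG, ADJ, AFG, BEF, BEG, BGJ, DEG, DEJ, EFJ, FGJ

Hence C_0 ≅ Z^7, C_1 ≅ Z^18, C_2 ≅ Z^12.

Boundary ∂_1: C_1 → C_0 is given by ∂[p,q] = [q] − [p].
The resulting 7×18 matrix has rank 6, and its Smith normal form has invariant factors (1,1,1,1,1,1).

The boundary map ∂_2: C_2 → C_1 maps a triangle to the signed sum of its edges. For instance
  ∂ADG = DG − AG + AD,
  ∂DEJ = EJ − DJ + DE.
The resulting 18×12 matrix has rank 12, and its Smith normal form has invariant factors (1,1,1,1,1,1,1,1,1,1,1,2).

Computing H_k = (kernel of ∂_k) / (image of ∂_{k+1}):

  H_0: rank C_0 − rank ∂_1 = 7 − 6 = 1, and the invariant factors of ∂_1 are all 1, so H_0 = Z.
  H_1: rank ker ∂_1 − rank ∂_2 = (18 − 6) − 12 = 0, and ∂_2 has invariant factor 2 > 1, so H_1 = Z_2.
  H_2: rank ker ∂_2 − rank ∂_3 = (12 − 12) − 0 = 0, and there is no ∂_3, so H_2 = 0.

As a check, the Euler characteristic is 7 − 18 + 12 = 1, which agrees with 1 − 0 + 0 = 1.

H_0 ≅ Z,  H_1 ≅ Z_2,  H_2 = 0.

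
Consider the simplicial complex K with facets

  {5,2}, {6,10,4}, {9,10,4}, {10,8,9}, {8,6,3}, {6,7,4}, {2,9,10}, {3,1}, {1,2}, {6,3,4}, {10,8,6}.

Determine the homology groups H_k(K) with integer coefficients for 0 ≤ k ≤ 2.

H_0 ≅ Z,  H_1 ≅ Z,  H_2 = 0.

Fix the vertex order 1 < 2 < 3 < 4 < 5 < 6 < 7 < 8 < 9 < 10 and write every simplex with vertices in increasing order. Then dim K = 2 and the simplices of K are:

  0-simplices (10): [1], [2], [3], [4], [5], [6], [7], [8], [9], [10]
  1-simplices (18): [1,2], [1,3], [2,5], [2,9], [2,10], [3,4], [3,6], [3,8], [4,6], [4,7], [4,9], [4,10], [6,7], [6,8], [6,10], [8,9], [8,10], [9,10]
  2-simplices (8): [2,9,10], [3,4,6], [3,6,8], [4,6,7], [4,6,10], [4,9,10], [6,8,10], [8,9,10]

Hence C_0 ≅ Z^10, C_1 ≅ Z^18, C_2 ≅ Z^8.

The boundary map ∂_1: C_1 → C_0 sends each edge [p,q] (with p < q) to q − p.
The 10×18 boundary matrix has rank 9 and Smith normal form diag(1,1,1,1,1,1,1,1,1).

The boundary map ∂_2: C_2 → C_1 sends each 2-simplex [p,q,r] to [q,r] − [p,r] + [p,q]. For instance
  ∂[8,9,10] = [9,10] − [8,10] + [8,9],
  ∂[3,4,6] = [4,6] − [3,6] + [3,4].
This gives a 18×8 integer matrix of rank 8; reducing to Smith normal form yields diagonal entries (1,1,1,1,1,1,1,1).

Now H_k = ker ∂_k / im ∂_{k+1}, so:

  H_0: rank C_0 − rank ∂_1 = 10 − 9 = 1, and the invariant factors of ∂_1 are all 1, so H_0 ≅ Z.
  H_1: rank ker ∂_1 − rank ∂_2 = (18 − 9) − 8 = 1, and the invariant factors of ∂_2 are all 1, so H_1 ≅ Z.
  H_2: rank ker ∂_2 − rank ∂_3 = (8 − 8) − 0 = 0, and there is no ∂_3, so H_2 ≅ 0.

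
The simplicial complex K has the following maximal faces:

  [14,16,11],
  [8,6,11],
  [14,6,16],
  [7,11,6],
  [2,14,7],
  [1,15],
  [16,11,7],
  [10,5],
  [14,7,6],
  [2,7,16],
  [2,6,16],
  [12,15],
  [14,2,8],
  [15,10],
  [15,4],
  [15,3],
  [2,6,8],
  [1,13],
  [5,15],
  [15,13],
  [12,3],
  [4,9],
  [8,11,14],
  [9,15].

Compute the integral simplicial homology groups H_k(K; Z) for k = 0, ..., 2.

We work with the vertex ordering 1 < 2 < 3 < 4 < 5 < 6 < 7 < 8 < 9 < 10 < 11 < 12 < 13 < 14 < 15 < 16. The simplices of K, each written with vertices in increasing order, are:

  0-simplices (16): [1], [2], [3], [4], [5], [6], [7], [8], [9], [10], [11], [12], [13], [14], [15], [16]
  1-simplices (30): (30 of them)
  2-simplices (12): [2,6,8], [2,6,16], [2,7,14], [2,7,16], [2,8,14], [6,7,11], [6,7,14], [6,8,11], [6,14,16], [7,11,16], [8,11,14], [11,14,16]

so the chain groups are C_0 ≅ Z^16, C_1 ≅ Z^30, C_2 ≅ Z^12.

The boundary map ∂_1: C_1 → C_0 maps an edge to its endpoints' difference, ∂[p,q] = q − p.
This gives a 16×30 integer matrix of rank 14; reducing to Smith normal form yields diagonal entries (1,1,1,1,1,1,1,1,1,1,1,1,1,1).

∂_2: C_2 → C_1 sends each 2-simplex [p,q,r] to [q,r] − [p,r] + [p,q]. For instance
  ∂[6,14,16] = [14,16] − [6,16] + [6,14],
  ∂[6,7,14] = [7,14] − [6,14] + [6,7].
This gives a 30×12 integer matrix of rank 12; reducing to Smith normal form yields diagonal entries (1,1,1,1,1,1,1,1,1,1,1,2).

Reading off H_k = ker ∂_k / im ∂_{k+1}:

  H_0: rank C_0 − rank ∂_1 = 16 − 14 = 2, and the invariant factors of ∂_1 are all 1, so H_0 ≅ Z^2.
  H_1: rank ker ∂_1 − rank ∂_2 = (30 − 14) − 12 = 4, and ∂_2 has invariant factor 2 > 1, so H_1 ≅ Z^4 ⊕ Z/2.
  H_2: rank ker ∂_2 − rank ∂_3 = (12 − 12) − 0 = 0, and there is no ∂_3, so H_2 ≅ 0.

H_0 ≅ Z^2,  H_1 ≅ Z^4 ⊕ Z/2,  H_2 = 0.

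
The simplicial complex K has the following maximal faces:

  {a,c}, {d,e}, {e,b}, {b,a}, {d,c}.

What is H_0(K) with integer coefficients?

H_0 = Z.

K has 5 vertices, 5 edges.
rank ∂_0 = 0, rank ∂_1 = 4 ⇒ b_0 = 5 − 0 − 4 = 1; all invariant factors of ∂_1 are 1 so no torsion. So H_0 = Z.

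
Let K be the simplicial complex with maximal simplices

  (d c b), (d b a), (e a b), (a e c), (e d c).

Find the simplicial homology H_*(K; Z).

Fix the vertex order a < b < c < d < e and write every simplex with vertices in increasing order. Then dim K = 2 and the simplices of K are:

  0-simplices (5): a, b, c, d, e
  1-simplices (10): ab, ac, ad, ae, bc, bd, be, cd, ce, de
  2-simplices (5): abd, abe, ace, bcd, cde

giving chain groups C_0 ≅ Z^5, C_1 ≅ Z^10, C_2 ≅ Z^5.

Boundary ∂_1: C_1 → C_0 is given by ∂[p,q] = [q] − [p]. For instance
  ∂bd = d − b.
This gives a 5×10 integer matrix of rank 4; reducing to Smith normal form yields diagonal entries (1,1,1,1).

Boundary ∂_2: C_2 → C_1 acts by ∂[p,q,r] = [q,r] − [p,r] + [p,q]. For instance
  ∂abe = be − ae + ab,
  ∂ace = ce − ae + ac.
As a 10×5 matrix over Z this has rank 5, with invariant factors (1,1,1,1,1).

Now H_k = ker ∂_k / im ∂_{k+1}, so:

  H_0: rank C_0 − rank ∂_1 = 5 − 4 = 1, and the invariant factors of ∂_1 are all 1, so H_0 ≅ Z.
  H_1: rank ker ∂_1 − rank ∂_2 = (10 − 4) − 5 = 1, and the invariant factors of ∂_2 are all 1, so H_1 ≅ Z.
  H_2: rank ker ∂_2 − rank ∂_3 = (5 − 5) − 0 = 0, and there is no ∂_3, so H_2 ≅ 0.

H_0 ≅ Z,  H_1 ≅ Z,  H_2 = 0.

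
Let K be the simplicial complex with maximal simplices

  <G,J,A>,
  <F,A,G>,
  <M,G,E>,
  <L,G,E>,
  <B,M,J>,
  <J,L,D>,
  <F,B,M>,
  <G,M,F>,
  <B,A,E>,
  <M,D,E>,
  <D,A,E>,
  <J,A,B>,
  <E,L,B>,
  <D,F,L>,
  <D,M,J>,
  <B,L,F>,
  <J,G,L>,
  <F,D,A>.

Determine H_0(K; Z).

H_0 = Z.

We work with the vertex ordering A < B < D < E < F < G < J < L < M. The simplices of K, each written with vertices in increasing order, are:

  0-simplices (9): A, B, D, E, F, G, J, L, M
  1-simplices (27): AB, AD, AE, AF, AG, AJ, BE, BF, BJ, BL, BM, DE, DF, DJ, DL, DM, EG, EL, EM, FG, FL, FM, GJ, GL, GM, JL, JM
  2-simplices (18): ABE, ABJ, ADE, ADF, AFG, AGJ, BEL, BFL, BFM, BJM, DEM, DFL, DJL, DJM, EGL, EGM, FGM, GJL

giving chain groups C_0 ≅ Z^9, C_1 ≅ Z^27, C_2 ≅ Z^18.

∂_1: C_1 → C_0 maps an edge to its endpoints' difference, ∂[p,q] = q − p.
As a 9×27 matrix over Z this has rank 8, with invariant factors (1,1,1,1,1,1,1,1).

∂_2: C_2 → C_1 maps a triangle to the signed sum of its edges. For instance
  ∂DJM = JM − DM + DJ,
  ∂GJL = JL − GL + GJ.
The 27×18 boundary matrix has rank 17 and Smith normal form diag(1,1,1,1,1,1,1,1,1,1,1,1,1,1,1,1,1).

Computing H_k = (kernel of ∂_k) / (image of ∂_{k+1}):

  H_0: rank C_0 − rank ∂_1 = 9 − 8 = 1, and the invariant factors of ∂_1 are all 1, so H_0 ≅ Z.

(K is a triangulation of the torus T^2.)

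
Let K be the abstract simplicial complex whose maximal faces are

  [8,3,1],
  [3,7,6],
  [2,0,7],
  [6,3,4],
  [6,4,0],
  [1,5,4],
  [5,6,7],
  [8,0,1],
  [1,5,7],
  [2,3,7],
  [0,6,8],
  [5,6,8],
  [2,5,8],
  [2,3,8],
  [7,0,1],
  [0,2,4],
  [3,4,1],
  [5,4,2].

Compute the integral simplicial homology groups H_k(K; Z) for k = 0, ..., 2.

H_0 ≅ Z,  H_1 ≅ Z^2,  H_2 ≅ Z.

Order the vertices as 0 < 1 < 2 < 3 < 4 < 5 < 6 < 7 < 8. Listing each simplex with vertices in this order, K has dimension 2 with simplices:

  0-simplices (9): [0], [1], [2], [3], [4], [5], [6], [7], [8]
  1-simplices (27): (27 of them)
  2-simplices (18): [0,1,7], [0,1,8], [0,2,4], [0,2,7], [0,4,6], [0,6,8], [1,3,4], [1,3,8], [1,4,5], [1,5,7], [2,3,7], [2,3,8], [2,4,5], [2,5,8], [3,4,6], [3,6,7], [5,6,7], [5,6,8]

so the chain groups are C_0 ≅ Z^9, C_1 ≅ Z^27, C_2 ≅ Z^18.

∂_1: C_1 → C_0 is given by ∂[p,q] = [q] − [p].
As a 9×27 matrix over Z this has rank 8, with invariant factors (1,1,1,1,1,1,1,1).

∂_2: C_2 → C_1 acts by ∂[p,q,r] = [q,r] − [p,r] + [p,q]. For instance
  ∂[1,3,4] = [3,4] − [1,4] + [1,3],
  ∂[0,1,7] = [1,7] − [0,7] + [0,1].
The resulting 27×18 matrix has rank 17, and its Smith normal form has invariant factors (1,1,1,1,1,1,1,1,1,1,1,1,1,1,1,1,1).

Now H_k = ker ∂_k / im ∂_{k+1}, so:

  H_0: rank C_0 − rank ∂_1 = 9 − 8 = 1, and the invariant factors of ∂_1 are all 1, so H_0 = Z.
  H_1: rank ker ∂_1 − rank ∂_2 = (27 − 8) − 17 = 2, and the invariant factors of ∂_2 are all 1, so H_1 = Z^2.
  H_2: rank ker ∂_2 − rank ∂_3 = (18 − 17) − 0 = 1, and there is no ∂_3, so H_2 = Z.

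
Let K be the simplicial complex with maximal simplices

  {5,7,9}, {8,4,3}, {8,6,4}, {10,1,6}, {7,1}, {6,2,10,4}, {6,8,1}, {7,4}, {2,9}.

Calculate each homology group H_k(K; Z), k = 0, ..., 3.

H_0 = Z,  H_1 = Z^2,  H_2 = 0,  H_3 = 0.

Order the vertices as 1 < 2 < 3 < 4 < 5 < 6 < 7 < 8 < 9 < 10. Listing each simplex with vertices in this order, K has dimension 3 with simplices:

  0-simplices (10): [1], [2], [3], [4], [5], [6], [7], [8], [9], [10]
  1-simplices (19): [1,6], [1,7], [1,8], [1,10], [2,4], [2,6], [2,9], [2,10], [3,4], [3,8], [4,6], [4,7], [4,8], [4,10], [5,7], [5,9], [6,8], [6,10], [7,9]
  2-simplices (9): [1,6,8], [1,6,10], [2,4,6], [2,4,10], [2,6,10], [3,4,8], [4,6,8], [4,6,10], [5,7,9]
  3-simplices (1): [2,4,6,10]

giving chain groups C_0 ≅ Z^10, C_1 ≅ Z^19, C_2 ≅ Z^9, C_3 ≅ Z^1.

The boundary map ∂_1: C_1 → C_0 is given by ∂[p,q] = [q] − [p]. For instance
  ∂[7,9] = [9] − [7].
As a 10×19 matrix over Z this has rank 9, with invariant factors (1,1,1,1,1,1,1,1,1).

Boundary ∂_2: C_2 → C_1 sends each 2-simplex [p,q,r] to [q,r] − [p,r] + [p,q]. For instance
  ∂[2,4,10] = [4,10] − [2,10] + [2,4],
  ∂[5,7,9] = [7,9] − [5,9] + [5,7].
The resulting 19×9 matrix has rank 8, and its Smith normal form has invariant factors (1,1,1,1,1,1,1,1).

∂_3: C_3 → C_2 sends each 3-simplex σ to the alternating sum Σ_i (−1)^i (σ with its i-th vertex removed). For instance
  ∂[2,4,6,10] = [4,6,10] − [2,6,10] + [2,4,10] − [2,4,6].
As a 9×1 matrix over Z this has rank 1, with invariant factors (1).

Reading off H_k = ker ∂_k / im ∂_{k+1}:

  H_0: rank C_0 − rank ∂_1 = 10 − 9 = 1, and the invariant factors of ∂_1 are all 1, so H_0 = Z.
  H_1: rank ker ∂_1 − rank ∂_2 = (19 − 9) − 8 = 2, and the invariant factors of ∂_2 are all 1, so H_1 = Z^2.
  H_2: rank ker ∂_2 − rank ∂_3 = (9 − 8) − 1 = 0, and the invariant factors of ∂_3 are all 1, so H_2 = 0.
  H_3: rank ker ∂_3 − rank ∂_4 = (1 − 1) − 0 = 0, and there is no ∂_4, so H_3 = 0.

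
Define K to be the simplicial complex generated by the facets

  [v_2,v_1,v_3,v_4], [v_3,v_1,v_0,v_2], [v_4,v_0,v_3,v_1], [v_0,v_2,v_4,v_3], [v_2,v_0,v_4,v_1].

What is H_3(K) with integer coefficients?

H_3 = Z.

Take the total order v_0 < v_1 < v_2 < v_3 < v_4 on the vertex set. Then K (dimension 3) consists of the simplices:

  0-simplices (5): [v_0], [v_1], [v_2], [v_3], [v_4]
  1-simplices (10): [v_0,v_1], [v_0,v_2], [v_0,v_3], [v_0,v_4], [v_1,v_2], [v_1,v_3], [v_1,v_4], [v_2,v_3], [v_2,v_4], [v_3,v_4]
  2-simplices (10): [v_0,v_1,v_2], [v_0,v_1,v_3], [v_0,v_1,v_4], [v_0,v_2,v_3], [v_0,v_2,v_4], [v_0,v_3,v_4], [v_1,v_2,v_3], [v_1,v_2,v_4], [v_1,v_3,v_4], [v_2,v_3,v_4]
  3-simplices (5): [v_0,v_1,v_2,v_3], [v_0,v_1,v_2,v_4], [v_0,v_1,v_3,v_4], [v_0,v_2,v_3,v_4], [v_1,v_2,v_3,v_4]

Hence C_0 ≅ Z^5, C_1 ≅ Z^10, C_2 ≅ Z^10, C_3 ≅ Z^5.

Boundary ∂_1: C_1 → C_0 is given by ∂[p,q] = [q] − [p].
The resulting 5×10 matrix has rank 4, and its Smith normal form has invariant factors (1,1,1,1).

Boundary ∂_2: C_2 → C_1 sends each 2-simplex [p,q,r] to [q,r] − [p,r] + [p,q]. For instance
  ∂[v_0,v_1,v_3] = [v_1,v_3] − [v_0,v_3] + [v_0,v_1],
  ∂[v_0,v_2,v_4] = [v_2,v_4] − [v_0,v_4] + [v_0,v_2].
The resulting 10×10 matrix has rank 6, and its Smith normal form has invariant factors (1,1,1,1,1,1).

The boundary map ∂_3: C_3 → C_2 sends each 3-simplex σ to the alternating sum Σ_i (−1)^i (σ with its i-th vertex removed). For instance
  ∂[v_1,v_2,v_3,v_4] = [v_2,v_3,v_4] − [v_1,v_3,v_4] + [v_1,v_2,v_4] − [v_1,v_2,v_3],
  ∂[v_0,v_1,v_3,v_4] = [v_1,v_3,v_4] − [v_0,v_3,v_4] + [v_0,v_1,v_4] − [v_0,v_1,v_3].
As a 10×5 matrix over Z this has rank 4, with invariant factors (1,1,1,1).

Reading off H_k = ker ∂_k / im ∂_{k+1}:

  H_3: rank ker ∂_3 − rank ∂_4 = (5 − 4) − 0 = 1, and there is no ∂_4, so H_3 = Z.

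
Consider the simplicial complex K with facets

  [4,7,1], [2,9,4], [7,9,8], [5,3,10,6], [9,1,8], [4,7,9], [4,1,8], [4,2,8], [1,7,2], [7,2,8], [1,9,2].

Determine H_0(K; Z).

H_0 ≅ Z^2.

Take the total order 1 < 2 < 3 < 4 < 5 < 6 < 7 < 8 < 9 < 10 on the vertex set. Then K (dimension 3) consists of the simplices:

  0-simplices (10): [1], [2], [3], [4], [5], [6], [7], [8], [9], [10]
  1-simplices (21): [1,2], [1,4], [1,7], [1,8], [1,9], [2,4], [2,7], [2,8], [2,9], [3,5], [3,6], [3,10], [4,7], [4,8], [4,9], [5,6], [5,10], [6,10], [7,8], [7,9], [8,9]
  2-simplices (14): [1,2,7], [1,2,9], [1,4,7], [1,4,8], [1,8,9], [2,4,8], [2,4,9], [2,7,8], [3,5,6], [3,5,10], [3,6,10], [4,7,9], [5,6,10], [7,8,9]
  3-simplices (1): [3,5,6,10]

Hence C_0 ≅ Z^10, C_1 ≅ Z^21, C_2 ≅ Z^14, C_3 ≅ Z^1.

∂_1: C_1 → C_0 sends each edge [p,q] (with p < q) to q − p. For instance
  ∂[1,4] = [4] − [1].
The 10×21 boundary matrix has rank 8 and Smith normal form diag(1,1,1,1,1,1,1,1).

∂_2: C_2 → C_1 acts by ∂[p,q,r] = [q,r] − [p,r] + [p,q]. For instance
  ∂[2,7,8] = [7,8] − [2,8] + [2,7],
  ∂[1,4,7] = [4,7] − [1,7] + [1,4].
As a 21×14 matrix over Z this has rank 13, with invariant factors (1,1,1,1,1,1,1,1,1,1,1,1,2).

∂_3: C_3 → C_2 sends each 3-simplex σ to the alternating sum Σ_i (−1)^i (σ with its i-th vertex removed). For instance
  ∂[3,5,6,10] = [5,6,10] − [3,6,10] + [3,5,10] − [3,5,6].
This gives a 14×1 integer matrix of rank 1; reducing to Smith normal form yields diagonal entries (1).

Now H_k = ker ∂_k / im ∂_{k+1}, so:

  H_0: rank C_0 − rank ∂_1 = 10 − 8 = 2, and the invariant factors of ∂_1 are all 1, so H_0 = Z^2.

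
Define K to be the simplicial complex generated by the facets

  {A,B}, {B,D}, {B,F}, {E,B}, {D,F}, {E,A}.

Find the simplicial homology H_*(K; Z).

Order the vertices as A < B < D < E < F. Listing each simplex with vertices in this order, K has dimension 1 with simplices:

  0-simplices (5): A, B, D, E, F
  1-simplices (6): AB, AE, BD, BE, BF, DF

Hence C_0 ≅ Z^5, C_1 ≅ Z^6.

∂_1: C_1 → C_0 maps an edge to its endpoints' difference, ∂[p,q] = q − p.
The resulting 5×6 matrix has rank 4, and its Smith normal form has invariant factors (1,1,1,1).

Now H_k = ker ∂_k / im ∂_{k+1}, so:

  H_0: rank C_0 − rank ∂_1 = 5 − 4 = 1, and the invariant factors of ∂_1 are all 1, so H_0 ≅ Z.
  H_1: rank ker ∂_1 − rank ∂_2 = (6 − 4) − 0 = 2, and there is no ∂_2, so H_1 ≅ Z^2.

As a check, the Euler characteristic is 5 − 6 = -1, which agrees with 1 − 2 = -1.
(K is a triangulation of a wedge of 2 circles.)

H_0 ≅ Z,  H_1 ≅ Z^2.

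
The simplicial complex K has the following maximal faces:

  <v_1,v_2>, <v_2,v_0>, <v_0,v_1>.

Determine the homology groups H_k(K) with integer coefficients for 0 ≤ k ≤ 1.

H_0 ≅ Z,  H_1 ≅ Z.

We work with the vertex ordering v_0 < v_1 < v_2. The simplices of K, each written with vertices in increasing order, are:

  0-simplices (3): [v_0], [v_1], [v_2]
  1-simplices (3): [v_0,v_1], [v_0,v_2], [v_1,v_2]

Hence C_0 ≅ Z^3, C_1 ≅ Z^3.

The boundary map ∂_1: C_1 → C_0 is given by ∂[p,q] = [q] − [p]. For instance
  ∂[v_1,v_2] = [v_2] − [v_1].
The 3×3 boundary matrix has rank 2 and Smith normal form diag(1,1).

Computing H_k = (kernel of ∂_k) / (image of ∂_{k+1}):

  H_0: rank C_0 − rank ∂_1 = 3 − 2 = 1, and the invariant factors of ∂_1 are all 1, so H_0 = Z.
  H_1: rank ker ∂_1 − rank ∂_2 = (3 − 2) − 0 = 1, and there is no ∂_2, so H_1 = Z.

As a check, the Euler characteristic is 3 − 3 = 0, which agrees with 1 − 1 = 0.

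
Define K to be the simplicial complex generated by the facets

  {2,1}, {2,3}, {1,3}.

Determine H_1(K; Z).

H_1 ≅ Z.

We work with the vertex ordering 1 < 2 < 3. The simplices of K, each written with vertices in increasing order, are:

  0-simplices (3): [1], [2], [3]
  1-simplices (3): [1,2], [1,3], [2,3]

giving chain groups C_0 ≅ Z^3, C_1 ≅ Z^3.

Boundary ∂_1: C_1 → C_0 is given by ∂[p,q] = [q] − [p].
This gives a 3×3 integer matrix of rank 2; reducing to Smith normal form yields diagonal entries (1,1).

From H_k ≅ ker(∂_k) / im(∂_{k+1}) we obtain:

  H_1: rank ker ∂_1 − rank ∂_2 = (3 − 2) − 0 = 1, and there is no ∂_2, so H_1 ≅ Z.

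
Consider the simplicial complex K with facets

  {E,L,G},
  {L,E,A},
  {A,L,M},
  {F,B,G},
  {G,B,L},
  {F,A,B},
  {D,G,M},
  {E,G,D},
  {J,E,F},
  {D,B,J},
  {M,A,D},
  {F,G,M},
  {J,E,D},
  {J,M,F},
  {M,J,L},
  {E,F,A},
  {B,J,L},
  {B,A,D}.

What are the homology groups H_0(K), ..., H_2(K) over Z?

H_0 ≅ Z,  H_1 ≅ Z^2,  H_2 ≅ Z.

We work with the vertex ordering A < B < D < E < F < G < J < L < M. The simplices of K, each written with vertices in increasing order, are:

  0-simplices (9): A, B, D, E, F, G, J, L, M
  1-simplices (27): AB, AD, AE, AF, AL, AM, BD, BF, BG, BJ, BL, DE, DG, DJ, DM, EF, EG, EJ, EL, FG, FJ, FM, GL, GM, JL, JM, LM
  2-simplices (18): ABD, ABF, ADM, AEF, AEL, ALM, BDJ, BFG, BGL, BJL, DEG, DEJ, DGM, EFJ, EGL, FGM, FJM, JLM

giving chain groups C_0 ≅ Z^9, C_1 ≅ Z^27, C_2 ≅ Z^18.

∂_1: C_1 → C_0 maps an edge to its endpoints' difference, ∂[p,q] = q − p.
As a 9×27 matrix over Z this has rank 8, with invariant factors (1,1,1,1,1,1,1,1).

Boundary ∂_2: C_2 → C_1 maps a triangle to the signed sum of its edges. For instance
  ∂BJL = JL − BL + BJ,
  ∂ABD = BD − AD + AB.
The resulting 27×18 matrix has rank 17, and its Smith normal form has invariant factors (1,1,1,1,1,1,1,1,1,1,1,1,1,1,1,1,1).

Computing H_k = (kernel of ∂_k) / (image of ∂_{k+1}):

  H_0: rank C_0 − rank ∂_1 = 9 − 8 = 1, and the invariant factors of ∂_1 are all 1, so H_0 ≅ Z.
  H_1: rank ker ∂_1 − rank ∂_2 = (27 − 8) − 17 = 2, and the invariant factors of ∂_2 are all 1, so H_1 ≅ Z^2.
  H_2: rank ker ∂_2 − rank ∂_3 = (18 − 17) − 0 = 1, and there is no ∂_3, so H_2 ≅ Z.

As a check, the Euler characteristic is 9 − 27 + 18 = 0, which agrees with 1 − 2 + 1 = 0.
(K is a triangulation of the torus T^2.)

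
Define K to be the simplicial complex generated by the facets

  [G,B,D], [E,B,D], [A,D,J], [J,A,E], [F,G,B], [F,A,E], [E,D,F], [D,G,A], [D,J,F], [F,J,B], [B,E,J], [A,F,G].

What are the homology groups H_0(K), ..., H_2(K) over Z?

H_0 ≅ Z,  H_1 ≅ Z/2,  H_2 = 0.

Fix the vertex order A < B < D < E < F < G < J and write every simplex with vertices in increasing order. Then dim K = 2 and the simplices of K are:

  0-simplices (7): A, B, D, E, F, G, J
  1-simplices (18): AD, AE, AF, AG, AJ, BD, BE, BF, BG, BJ, DE, DF, DG, DJ, EF, EJ, FG, FJ
  2-simplices (12): ADG, ADJ, AEF, AEJ, AFG, BDE, BDG, BEJ, BFG, BFJ, DEF, DFJ

so the chain groups are C_0 ≅ Z^7, C_1 ≅ Z^18, C_2 ≅ Z^12.

The boundary map ∂_1: C_1 → C_0 is given by ∂[p,q] = [q] − [p].
As a 7×18 matrix over Z this has rank 6, with invariant factors (1,1,1,1,1,1).

The boundary map ∂_2: C_2 → C_1 sends each 2-simplex [p,q,r] to [q,r] − [p,r] + [p,q]. For instance
  ∂DFJ = FJ − DJ + DF,
  ∂BDG = DG − BG + BD.
The 18×12 boundary matrix has rank 12 and Smith normal form diag(1,1,1,1,1,1,1,1,1,1,1,2).

From H_k ≅ ker(∂_k) / im(∂_{k+1}) we obtain:

  H_0: rank C_0 − rank ∂_1 = 7 − 6 = 1, and the invariant factors of ∂_1 are all 1, so H_0 = Z.
  H_1: rank ker ∂_1 − rank ∂_2 = (18 − 6) − 12 = 0, and ∂_2 has invariant factor 2 > 1, so H_1 = Z/2.
  H_2: rank ker ∂_2 − rank ∂_3 = (12 − 12) − 0 = 0, and there is no ∂_3, so H_2 = 0.

As a check, the Euler characteristic is 7 − 18 + 12 = 1, which agrees with 1 − 0 + 0 = 1.
(K is a triangulation of the real projective plane RP^2.)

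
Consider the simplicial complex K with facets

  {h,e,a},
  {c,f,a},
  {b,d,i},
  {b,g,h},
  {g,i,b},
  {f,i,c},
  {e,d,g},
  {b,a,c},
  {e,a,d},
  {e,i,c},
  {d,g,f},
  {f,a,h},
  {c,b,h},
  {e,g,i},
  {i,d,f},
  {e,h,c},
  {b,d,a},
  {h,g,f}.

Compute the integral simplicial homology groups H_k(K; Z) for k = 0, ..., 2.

Fix the vertex order a < b < c < d < e < f < g < h < i and write every simplex with vertices in increasing order. Then dim K = 2 and the simplices of K are:

  0-simplices (9): a, b, c, d, e, f, g, h, i
  1-simplices (27): ab, ac, ad, ae, af, ah, bc, bd, bg, bh, bi, ce, cf, ch, ci, de, df, dg, di, eg, eh, ei, fg, fh, fi, gh, gi
  2-simplices (18): abc, abd, acf, ade, aeh, afh, bch, bdi, bgh, bgi, ceh, cei, cfi, deg, dfg, dfi, egi, fgh

so the chain groups are C_0 ≅ Z^9, C_1 ≅ Z^27, C_2 ≅ Z^18.

The boundary map ∂_1: C_1 → C_0 is given by ∂[p,q] = [q] − [p]. For instance
  ∂fh = h − f.
The 9×27 boundary matrix has rank 8 and Smith normal form diag(1,1,1,1,1,1,1,1).

Boundary ∂_2: C_2 → C_1 sends each 2-simplex [p,q,r] to [q,r] − [p,r] + [p,q]. For instance
  ∂afh = fh − ah + af,
  ∂abd = bd − ad + ab.
This gives a 27×18 integer matrix of rank 18; reducing to Smith normal form yields diagonal entries (1,1,1,1,1,1,1,1,1,1,1,1,1,1,1,1,1,2).

Now H_k = ker ∂_k / im ∂_{k+1}, so:

  H_0: rank C_0 − rank ∂_1 = 9 − 8 = 1, and the invariant factors of ∂_1 are all 1, so H_0 = Z.
  H_1: rank ker ∂_1 − rank ∂_2 = (27 − 8) − 18 = 1, and ∂_2 has invariant factor 2 > 1, so H_1 = Z × Z/2.
  H_2: rank ker ∂_2 − rank ∂_3 = (18 − 18) − 0 = 0, and there is no ∂_3, so H_2 = 0.

H_0 = Z,  H_1 = Z × Z/2,  H_2 = 0.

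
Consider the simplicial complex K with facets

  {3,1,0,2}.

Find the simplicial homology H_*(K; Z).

H_0 = Z,  H_1 = 0,  H_2 = 0,  H_3 = 0.

We work with the vertex ordering 0 < 1 < 2 < 3. The simplices of K, each written with vertices in increasing order, are:

  0-simplices (4): [0], [1], [2], [3]
  1-simplices (6): [0,1], [0,2], [0,3], [1,2], [1,3], [2,3]
  2-simplices (4): [0,1,2], [0,1,3], [0,2,3], [1,2,3]
  3-simplices (1): [0,1,2,3]

giving chain groups C_0 ≅ Z^4, C_1 ≅ Z^6, C_2 ≅ Z^4, C_3 ≅ Z^1.

The boundary map ∂_1: C_1 → C_0 is given by ∂[p,q] = [q] − [p].
The 4×6 boundary matrix has rank 3 and Smith normal form diag(1,1,1).

The boundary map ∂_2: C_2 → C_1 acts by ∂[p,q,r] = [q,r] − [p,r] + [p,q]. For instance
  ∂[0,1,3] = [1,3] − [0,3] + [0,1],
  ∂[0,2,3] = [2,3] − [0,3] + [0,2].
The resulting 6×4 matrix has rank 3, and its Smith normal form has invariant factors (1,1,1).

The boundary map ∂_3: C_3 → C_2 sends each 3-simplex σ to the alternating sum Σ_i (−1)^i (σ with its i-th vertex removed). For instance
  ∂[0,1,2,3] = [1,2,3] − [0,2,3] + [0,1,3] − [0,1,2].
The resulting 4×1 matrix has rank 1, and its Smith normal form has invariant factors (1).

From H_k ≅ ker(∂_k) / im(∂_{k+1}) we obtain:

  H_0: rank C_0 − rank ∂_1 = 4 − 3 = 1, and the invariant factors of ∂_1 are all 1, so H_0 = Z.
  H_1: rank ker ∂_1 − rank ∂_2 = (6 − 3) − 3 = 0, and the invariant factors of ∂_2 are all 1, so H_1 = 0.
  H_2: rank ker ∂_2 − rank ∂_3 = (4 − 3) − 1 = 0, and the invariant factors of ∂_3 are all 1, so H_2 = 0.
  H_3: rank ker ∂_3 − rank ∂_4 = (1 − 1) − 0 = 0, and there is no ∂_4, so H_3 = 0.

As a check, the Euler characteristic is 4 − 6 + 4 − 1 = 1, which agrees with 1 − 0 + 0 − 0 = 1.
(K is a triangulation of the 3-simplex.)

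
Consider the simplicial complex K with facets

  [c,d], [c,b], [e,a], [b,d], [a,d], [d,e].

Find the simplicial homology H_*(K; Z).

We work with the vertex ordering a < b < c < d < e. The simplices of K, each written with vertices in increasing order, are:

  0-simplices (5): a, b, c, d, e
  1-simplices (6): ad, ae, bc, bd, cd, de

giving chain groups C_0 ≅ Z^5, C_1 ≅ Z^6.

∂_1: C_1 → C_0 maps an edge to its endpoints' difference, ∂[p,q] = q − p. For instance
  ∂bc = c − b.
The resulting 5×6 matrix has rank 4, and its Smith normal form has invariant factors (1,1,1,1).

From H_k ≅ ker(∂_k) / im(∂_{k+1}) we obtain:

  H_0: rank C_0 − rank ∂_1 = 5 − 4 = 1, and the invariant factors of ∂_1 are all 1, so H_0 = Z.
  H_1: rank ker ∂_1 − rank ∂_2 = (6 − 4) − 0 = 2, and there is no ∂_2, so H_1 = Z^2.

(K is a triangulation of a wedge of 2 circles.)

H_0 ≅ Z,  H_1 ≅ Z^2.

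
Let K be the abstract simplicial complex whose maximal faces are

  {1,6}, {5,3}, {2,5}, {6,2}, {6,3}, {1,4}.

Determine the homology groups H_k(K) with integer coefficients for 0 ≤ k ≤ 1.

H_0 ≅ Z,  H_1 ≅ Z.

K has 6 vertices, 6 edges.
rank ∂_0 = 0, rank ∂_1 = 5 ⇒ b_0 = 6 − 0 − 5 = 1; all invariant factors of ∂_1 are 1 so no torsion. So H_0 ≅ Z.
rank ∂_1 = 5, rank ∂_2 = 0 ⇒ b_1 = 6 − 5 − 0 = 1. So H_1 ≅ Z.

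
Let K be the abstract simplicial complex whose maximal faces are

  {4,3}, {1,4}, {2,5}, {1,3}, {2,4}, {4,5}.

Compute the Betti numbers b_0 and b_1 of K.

Take the total order 1 < 2 < 3 < 4 < 5 on the vertex set. Then K (dimension 1) consists of the simplices:

  0-simplices (5): [1], [2], [3], [4], [5]
  1-simplices (6): [1,3], [1,4], [2,4], [2,5], [3,4], [4,5]

Hence C_0 ≅ Z^5, C_1 ≅ Z^6.

∂_1: C_1 → C_0 maps an edge to its endpoints' difference, ∂[p,q] = q − p. For instance
  ∂[2,4] = [4] − [2].
This gives a 5×6 integer matrix of rank 4; reducing to Smith normal form yields diagonal entries (1,1,1,1).

Now H_k = ker ∂_k / im ∂_{k+1}, so:

  H_0: rank C_0 − rank ∂_1 = 5 − 4 = 1, and the invariant factors of ∂_1 are all 1, so H_0 ≅ Z.
  H_1: rank ker ∂_1 − rank ∂_2 = (6 − 4) − 0 = 2, and there is no ∂_2, so H_1 ≅ Z^2.

Hence the Betti numbers are b_0 = 1, b_1 = 2.

b_0 = 1, b_1 = 2.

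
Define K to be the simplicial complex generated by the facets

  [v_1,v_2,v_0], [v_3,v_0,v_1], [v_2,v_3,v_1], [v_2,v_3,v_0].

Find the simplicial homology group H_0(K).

H_0 = Z.

Order the vertices as v_0 < v_1 < v_2 < v_3. Listing each simplex with vertices in this order, K has dimension 2 with simplices:

  0-simplices (4): [v_0], [v_1], [v_2], [v_3]
  1-simplices (6): [v_0,v_1], [v_0,v_2], [v_0,v_3], [v_1,v_2], [v_1,v_3], [v_2,v_3]
  2-simplices (4): [v_0,v_1,v_2], [v_0,v_1,v_3], [v_0,v_2,v_3], [v_1,v_2,v_3]

giving chain groups C_0 ≅ Z^4, C_1 ≅ Z^6, C_2 ≅ Z^4.

∂_1: C_1 → C_0 maps an edge to its endpoints' difference, ∂[p,q] = q − p.
The resulting 4×6 matrix has rank 3, and its Smith normal form has invariant factors (1,1,1).

∂_2: C_2 → C_1 sends each 2-simplex [p,q,r] to [q,r] − [p,r] + [p,q]. For instance
  ∂[v_0,v_1,v_2] = [v_1,v_2] − [v_0,v_2] + [v_0,v_1],
  ∂[v_0,v_1,v_3] = [v_1,v_3] − [v_0,v_3] + [v_0,v_1].
As a 6×4 matrix over Z this has rank 3, with invariant factors (1,1,1).

Reading off H_k = ker ∂_k / im ∂_{k+1}:

  H_0: rank C_0 − rank ∂_1 = 4 − 3 = 1, and the invariant factors of ∂_1 are all 1, so H_0 ≅ Z.

(K is a triangulation of the 2-sphere S^2.)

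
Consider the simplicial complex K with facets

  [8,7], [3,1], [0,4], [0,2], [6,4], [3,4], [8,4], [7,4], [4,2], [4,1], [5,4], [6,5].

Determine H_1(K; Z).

We work with the vertex ordering 0 < 1 < 2 < 3 < 4 < 5 < 6 < 7 < 8. The simplices of K, each written with vertices in increasing order, are:

  0-simplices (9): [0], [1], [2], [3], [4], [5], [6], [7], [8]
  1-simplices (12): [0,2], [0,4], [1,3], [1,4], [2,4], [3,4], [4,5], [4,6], [4,7], [4,8], [5,6], [7,8]

so the chain groups are C_0 ≅ Z^9, C_1 ≅ Z^12.

∂_1: C_1 → C_0 maps an edge to its endpoints' difference, ∂[p,q] = q − p. For instance
  ∂[0,4] = [4] − [0].
This gives a 9×12 integer matrix of rank 8; reducing to Smith normal form yields diagonal entries (1,1,1,1,1,1,1,1).

Computing H_k = (kernel of ∂_k) / (image of ∂_{k+1}):

  H_1: rank ker ∂_1 − rank ∂_2 = (12 − 8) − 0 = 4, and there is no ∂_2, so H_1 ≅ Z^4.

(K is a triangulation of a wedge of 4 circles.)

H_1 = Z^4.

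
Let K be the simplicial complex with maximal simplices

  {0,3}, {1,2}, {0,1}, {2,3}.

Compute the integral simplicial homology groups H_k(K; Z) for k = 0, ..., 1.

H_0 ≅ Z,  H_1 ≅ Z.

We work with the vertex ordering 0 < 1 < 2 < 3. The simplices of K, each written with vertices in increasing order, are:

  0-simplices (4): [0], [1], [2], [3]
  1-simplices (4): [0,1], [0,3], [1,2], [2,3]

Hence C_0 ≅ Z^4, C_1 ≅ Z^4.

Boundary ∂_1: C_1 → C_0 maps an edge to its endpoints' difference, ∂[p,q] = q − p.
The resulting 4×4 matrix has rank 3, and its Smith normal form has invariant factors (1,1,1).

From H_k ≅ ker(∂_k) / im(∂_{k+1}) we obtain:

  H_0: rank C_0 − rank ∂_1 = 4 − 3 = 1, and the invariant factors of ∂_1 are all 1, so H_0 ≅ Z.
  H_1: rank ker ∂_1 − rank ∂_2 = (4 − 3) − 0 = 1, and there is no ∂_2, so H_1 ≅ Z.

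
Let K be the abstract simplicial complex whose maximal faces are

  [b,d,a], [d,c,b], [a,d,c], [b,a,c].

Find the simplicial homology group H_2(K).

Fix the vertex order a < b < c < d and write every simplex with vertices in increasing order. Then dim K = 2 and the simplices of K are:

  0-simplices (4): a, b, c, d
  1-simplices (6): ab, ac, ad, bc, bd, cd
  2-simplices (4): abc, abd, acd, bcd

so the chain groups are C_0 ≅ Z^4, C_1 ≅ Z^6, C_2 ≅ Z^4.

The boundary map ∂_1: C_1 → C_0 is given by ∂[p,q] = [q] − [p]. For instance
  ∂ab = b − a.
The 4×6 boundary matrix has rank 3 and Smith normal form diag(1,1,1).

Boundary ∂_2: C_2 → C_1 maps a triangle to the signed sum of its edges. For instance
  ∂acd = cd − ad + ac,
  ∂abc = bc − ac + ab.
The 6×4 boundary matrix has rank 3 and Smith normal form diag(1,1,1).

Now H_k = ker ∂_k / im ∂_{k+1}, so:

  H_2: rank ker ∂_2 − rank ∂_3 = (4 − 3) − 0 = 1, and there is no ∂_3, so H_2 ≅ Z.

H_2 ≅ Z.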